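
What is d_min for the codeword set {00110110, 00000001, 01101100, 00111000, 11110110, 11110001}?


Comparing all pairs, minimum distance: 2
Can detect 1 errors, correct 0 errors

2


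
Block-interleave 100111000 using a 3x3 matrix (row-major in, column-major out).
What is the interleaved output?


Matrix:
  100
  111
  000
Read columns: 110010010

110010010


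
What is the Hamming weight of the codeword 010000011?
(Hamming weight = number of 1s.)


Counting 1s in 010000011

3


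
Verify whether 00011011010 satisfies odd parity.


Number of 1s: 5

Yes, parity is correct (5 ones)


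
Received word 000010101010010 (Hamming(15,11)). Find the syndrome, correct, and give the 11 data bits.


Syndrome = 14: error at position 14

Data: 01011010000 (corrected bit 14)


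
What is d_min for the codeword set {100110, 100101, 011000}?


Comparing all pairs, minimum distance: 2
Can detect 1 errors, correct 0 errors

2


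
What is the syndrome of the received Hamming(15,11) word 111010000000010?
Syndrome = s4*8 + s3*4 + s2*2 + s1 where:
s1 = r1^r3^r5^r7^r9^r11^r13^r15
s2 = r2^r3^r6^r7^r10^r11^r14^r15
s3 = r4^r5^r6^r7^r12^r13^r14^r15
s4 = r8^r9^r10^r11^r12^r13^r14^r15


s1=1, s2=1, s3=0, s4=1

Syndrome = 11 (error at position 11)


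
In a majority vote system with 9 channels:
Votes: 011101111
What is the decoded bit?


Ones: 7 out of 9
Threshold: 5

1 (7/9 voted 1)


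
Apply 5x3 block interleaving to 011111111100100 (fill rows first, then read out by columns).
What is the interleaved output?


Matrix:
  011
  111
  111
  100
  100
Read columns: 011111110011100

011111110011100


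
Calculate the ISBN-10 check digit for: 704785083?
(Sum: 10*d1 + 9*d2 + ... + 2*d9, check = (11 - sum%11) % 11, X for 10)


Weighted sum: 254
254 mod 11 = 1

Check digit: X


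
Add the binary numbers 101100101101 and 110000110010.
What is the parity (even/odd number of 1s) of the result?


101100101101 = 2861
110000110010 = 3122
Sum = 5983 = 1011101011111
1s count = 10

even parity (10 ones in 1011101011111)


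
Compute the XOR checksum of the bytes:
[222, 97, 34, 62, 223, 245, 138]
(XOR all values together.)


XOR chain: 222 ^ 97 ^ 34 ^ 62 ^ 223 ^ 245 ^ 138 = 3

3


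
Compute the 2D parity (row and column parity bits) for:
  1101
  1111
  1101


Row parities: 101
Column parities: 1111

Row P: 101, Col P: 1111, Corner: 0


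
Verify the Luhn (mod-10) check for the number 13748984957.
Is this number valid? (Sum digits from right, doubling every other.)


Luhn sum = 72
72 mod 10 = 2

Invalid (Luhn sum mod 10 = 2)


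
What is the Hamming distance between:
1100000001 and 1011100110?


XOR: 0111100111
Count of 1s: 7

7


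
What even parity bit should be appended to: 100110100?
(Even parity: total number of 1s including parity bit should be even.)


Number of 1s in data: 4
Parity bit: 0

0


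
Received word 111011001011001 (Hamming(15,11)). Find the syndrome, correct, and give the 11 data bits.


Syndrome = 2: error at position 2

Data: 11101011001 (corrected bit 2)


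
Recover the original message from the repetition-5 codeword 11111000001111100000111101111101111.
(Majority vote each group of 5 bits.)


Groups: 11111, 00000, 11111, 00000, 11110, 11111, 01111
Majority votes: 1010111

1010111


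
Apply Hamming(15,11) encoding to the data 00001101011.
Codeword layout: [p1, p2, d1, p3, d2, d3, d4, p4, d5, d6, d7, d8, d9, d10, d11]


Parity bits: p1=0, p2=1, p3=1, p4=1

010100011101011


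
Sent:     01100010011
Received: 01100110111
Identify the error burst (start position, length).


XOR: 00000100100

Burst at position 5, length 4


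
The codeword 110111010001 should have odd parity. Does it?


Number of 1s: 7

Yes, parity is correct (7 ones)


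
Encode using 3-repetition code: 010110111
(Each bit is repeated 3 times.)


Each bit -> 3 copies

000111000111111000111111111


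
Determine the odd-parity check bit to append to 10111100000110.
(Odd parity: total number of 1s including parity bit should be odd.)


Number of 1s in data: 7
Parity bit: 0

0


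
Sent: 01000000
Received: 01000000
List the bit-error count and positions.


XOR: 00000000

0 errors (received matches sent)


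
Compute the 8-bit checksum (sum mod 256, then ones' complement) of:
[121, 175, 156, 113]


Sum = 565 mod 256 = 53
Complement = 202

202


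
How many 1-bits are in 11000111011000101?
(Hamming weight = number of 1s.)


Counting 1s in 11000111011000101

9


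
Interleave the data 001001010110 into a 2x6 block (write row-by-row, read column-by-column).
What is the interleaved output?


Matrix:
  001001
  010110
Read columns: 000110010110

000110010110


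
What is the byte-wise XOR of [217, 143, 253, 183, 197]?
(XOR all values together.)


XOR chain: 217 ^ 143 ^ 253 ^ 183 ^ 197 = 217

217


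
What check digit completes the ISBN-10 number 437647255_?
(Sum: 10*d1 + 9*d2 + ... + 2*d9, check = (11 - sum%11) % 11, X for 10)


Weighted sum: 257
257 mod 11 = 4

Check digit: 7


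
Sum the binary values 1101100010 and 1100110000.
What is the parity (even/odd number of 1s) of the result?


1101100010 = 866
1100110000 = 816
Sum = 1682 = 11010010010
1s count = 5

odd parity (5 ones in 11010010010)


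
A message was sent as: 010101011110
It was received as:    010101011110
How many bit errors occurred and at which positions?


XOR: 000000000000

0 errors (received matches sent)


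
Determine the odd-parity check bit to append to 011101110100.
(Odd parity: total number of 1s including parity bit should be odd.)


Number of 1s in data: 7
Parity bit: 0

0


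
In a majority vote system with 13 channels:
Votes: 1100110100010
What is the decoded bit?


Ones: 6 out of 13
Threshold: 7

0 (6/13 voted 1)


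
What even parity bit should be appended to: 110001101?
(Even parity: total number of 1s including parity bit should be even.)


Number of 1s in data: 5
Parity bit: 1

1


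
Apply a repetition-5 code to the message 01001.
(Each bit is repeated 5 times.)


Each bit -> 5 copies

0000011111000000000011111


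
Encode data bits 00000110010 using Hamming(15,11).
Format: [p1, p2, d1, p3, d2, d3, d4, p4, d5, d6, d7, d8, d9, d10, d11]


Parity bits: p1=1, p2=1, p3=1, p4=1

110100010110010


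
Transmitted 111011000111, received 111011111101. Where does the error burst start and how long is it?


XOR: 000000111010

Burst at position 6, length 5


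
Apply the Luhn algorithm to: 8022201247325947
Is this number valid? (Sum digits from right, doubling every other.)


Luhn sum = 69
69 mod 10 = 9

Invalid (Luhn sum mod 10 = 9)


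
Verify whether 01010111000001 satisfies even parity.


Number of 1s: 6

Yes, parity is correct (6 ones)


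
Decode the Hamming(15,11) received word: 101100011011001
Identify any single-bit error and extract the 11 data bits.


Syndrome = 15: error at position 15

Data: 10001011000 (corrected bit 15)


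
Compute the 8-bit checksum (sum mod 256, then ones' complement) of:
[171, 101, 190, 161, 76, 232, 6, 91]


Sum = 1028 mod 256 = 4
Complement = 251

251


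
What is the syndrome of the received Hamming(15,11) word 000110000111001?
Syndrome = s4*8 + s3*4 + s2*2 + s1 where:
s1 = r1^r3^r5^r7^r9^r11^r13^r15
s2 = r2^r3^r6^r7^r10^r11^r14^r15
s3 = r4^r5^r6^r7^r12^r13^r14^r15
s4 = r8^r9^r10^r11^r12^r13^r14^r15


s1=1, s2=1, s3=0, s4=0

Syndrome = 3 (error at position 3)


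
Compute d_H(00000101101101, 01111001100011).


XOR: 01111100001110
Count of 1s: 8

8


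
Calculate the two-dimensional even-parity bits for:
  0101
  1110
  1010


Row parities: 010
Column parities: 0001

Row P: 010, Col P: 0001, Corner: 1


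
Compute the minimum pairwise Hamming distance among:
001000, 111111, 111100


Comparing all pairs, minimum distance: 2
Can detect 1 errors, correct 0 errors

2


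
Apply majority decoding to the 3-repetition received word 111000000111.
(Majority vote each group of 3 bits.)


Groups: 111, 000, 000, 111
Majority votes: 1001

1001


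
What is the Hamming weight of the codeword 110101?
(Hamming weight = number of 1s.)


Counting 1s in 110101

4


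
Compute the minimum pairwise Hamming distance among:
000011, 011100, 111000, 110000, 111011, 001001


Comparing all pairs, minimum distance: 1
Can detect 0 errors, correct 0 errors

1


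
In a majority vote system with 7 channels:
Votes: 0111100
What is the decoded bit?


Ones: 4 out of 7
Threshold: 4

1 (4/7 voted 1)


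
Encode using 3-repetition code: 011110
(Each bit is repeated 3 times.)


Each bit -> 3 copies

000111111111111000


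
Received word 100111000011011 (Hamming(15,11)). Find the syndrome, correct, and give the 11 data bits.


Syndrome = 0: no error detected

Data: 01100011011 (no errors)


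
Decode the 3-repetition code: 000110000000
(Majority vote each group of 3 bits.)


Groups: 000, 110, 000, 000
Majority votes: 0100

0100


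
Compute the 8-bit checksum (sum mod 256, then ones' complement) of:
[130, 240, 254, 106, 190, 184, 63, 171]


Sum = 1338 mod 256 = 58
Complement = 197

197


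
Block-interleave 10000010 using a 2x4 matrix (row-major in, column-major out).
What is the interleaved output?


Matrix:
  1000
  0010
Read columns: 10000100

10000100


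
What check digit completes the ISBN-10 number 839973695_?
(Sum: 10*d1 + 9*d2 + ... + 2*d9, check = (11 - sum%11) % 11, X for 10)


Weighted sum: 360
360 mod 11 = 8

Check digit: 3


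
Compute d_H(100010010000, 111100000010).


XOR: 011110010010
Count of 1s: 6

6


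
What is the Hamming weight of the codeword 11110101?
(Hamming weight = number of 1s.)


Counting 1s in 11110101

6


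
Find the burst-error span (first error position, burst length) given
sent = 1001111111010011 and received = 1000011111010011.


XOR: 0001100000000000

Burst at position 3, length 2


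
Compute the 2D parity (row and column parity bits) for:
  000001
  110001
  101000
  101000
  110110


Row parities: 11000
Column parities: 000110

Row P: 11000, Col P: 000110, Corner: 0


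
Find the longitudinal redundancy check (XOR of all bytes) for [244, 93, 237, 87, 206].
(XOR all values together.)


XOR chain: 244 ^ 93 ^ 237 ^ 87 ^ 206 = 221

221


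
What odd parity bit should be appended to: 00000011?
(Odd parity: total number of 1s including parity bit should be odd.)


Number of 1s in data: 2
Parity bit: 1

1


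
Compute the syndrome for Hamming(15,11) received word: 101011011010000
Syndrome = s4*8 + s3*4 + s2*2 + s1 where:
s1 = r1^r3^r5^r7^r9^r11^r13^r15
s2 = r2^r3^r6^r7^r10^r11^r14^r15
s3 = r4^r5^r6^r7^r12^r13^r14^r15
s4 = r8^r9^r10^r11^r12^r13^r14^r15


s1=1, s2=1, s3=0, s4=1

Syndrome = 11 (error at position 11)


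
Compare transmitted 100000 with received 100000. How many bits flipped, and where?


XOR: 000000

0 errors (received matches sent)


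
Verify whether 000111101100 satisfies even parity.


Number of 1s: 6

Yes, parity is correct (6 ones)


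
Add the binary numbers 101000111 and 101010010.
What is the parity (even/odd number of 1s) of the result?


101000111 = 327
101010010 = 338
Sum = 665 = 1010011001
1s count = 5

odd parity (5 ones in 1010011001)


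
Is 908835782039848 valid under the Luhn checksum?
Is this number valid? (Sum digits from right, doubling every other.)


Luhn sum = 80
80 mod 10 = 0

Valid (Luhn sum mod 10 = 0)


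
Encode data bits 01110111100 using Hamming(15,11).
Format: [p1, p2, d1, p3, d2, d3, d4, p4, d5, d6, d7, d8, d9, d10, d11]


Parity bits: p1=0, p2=0, p3=1, p4=0

000111100111100


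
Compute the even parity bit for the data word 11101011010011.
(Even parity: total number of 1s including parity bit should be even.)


Number of 1s in data: 9
Parity bit: 1

1


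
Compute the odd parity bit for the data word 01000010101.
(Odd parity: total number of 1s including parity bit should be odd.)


Number of 1s in data: 4
Parity bit: 1

1


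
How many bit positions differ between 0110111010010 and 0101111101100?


XOR: 0011000111110
Count of 1s: 7

7


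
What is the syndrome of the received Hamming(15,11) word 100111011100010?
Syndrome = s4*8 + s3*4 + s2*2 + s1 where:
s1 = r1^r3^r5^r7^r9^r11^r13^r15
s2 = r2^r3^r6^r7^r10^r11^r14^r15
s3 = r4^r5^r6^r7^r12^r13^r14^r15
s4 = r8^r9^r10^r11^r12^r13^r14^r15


s1=1, s2=1, s3=0, s4=0

Syndrome = 3 (error at position 3)


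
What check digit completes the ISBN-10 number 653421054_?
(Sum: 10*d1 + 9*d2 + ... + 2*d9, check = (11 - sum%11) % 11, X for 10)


Weighted sum: 197
197 mod 11 = 10

Check digit: 1


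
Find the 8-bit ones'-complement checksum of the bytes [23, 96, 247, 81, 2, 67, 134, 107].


Sum = 757 mod 256 = 245
Complement = 10

10


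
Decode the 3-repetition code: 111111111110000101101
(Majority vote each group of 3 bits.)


Groups: 111, 111, 111, 110, 000, 101, 101
Majority votes: 1111011

1111011


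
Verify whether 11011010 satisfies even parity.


Number of 1s: 5

No, parity error (5 ones)


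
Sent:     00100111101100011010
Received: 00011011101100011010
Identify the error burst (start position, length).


XOR: 00111100000000000000

Burst at position 2, length 4


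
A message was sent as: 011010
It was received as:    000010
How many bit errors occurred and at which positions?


XOR: 011000

2 error(s) at position(s): 1, 2


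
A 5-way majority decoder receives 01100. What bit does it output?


Ones: 2 out of 5
Threshold: 3

0 (2/5 voted 1)


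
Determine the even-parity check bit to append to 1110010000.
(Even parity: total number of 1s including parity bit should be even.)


Number of 1s in data: 4
Parity bit: 0

0


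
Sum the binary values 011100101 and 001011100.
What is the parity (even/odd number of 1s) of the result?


011100101 = 229
001011100 = 92
Sum = 321 = 101000001
1s count = 3

odd parity (3 ones in 101000001)


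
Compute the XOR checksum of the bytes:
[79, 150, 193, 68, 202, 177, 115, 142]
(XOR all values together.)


XOR chain: 79 ^ 150 ^ 193 ^ 68 ^ 202 ^ 177 ^ 115 ^ 142 = 218

218


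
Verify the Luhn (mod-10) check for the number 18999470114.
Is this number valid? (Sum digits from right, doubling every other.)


Luhn sum = 57
57 mod 10 = 7

Invalid (Luhn sum mod 10 = 7)


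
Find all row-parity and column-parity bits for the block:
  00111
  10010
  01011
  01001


Row parities: 1010
Column parities: 10111

Row P: 1010, Col P: 10111, Corner: 0


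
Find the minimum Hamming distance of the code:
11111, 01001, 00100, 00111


Comparing all pairs, minimum distance: 2
Can detect 1 errors, correct 0 errors

2


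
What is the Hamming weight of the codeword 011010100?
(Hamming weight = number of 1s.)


Counting 1s in 011010100

4


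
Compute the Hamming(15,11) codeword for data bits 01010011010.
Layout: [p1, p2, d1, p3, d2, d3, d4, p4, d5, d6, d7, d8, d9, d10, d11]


Parity bits: p1=1, p2=1, p3=0, p4=1

110010110011010


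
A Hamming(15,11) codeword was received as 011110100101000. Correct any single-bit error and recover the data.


Syndrome = 1: error at position 1

Data: 11010101000 (corrected bit 1)


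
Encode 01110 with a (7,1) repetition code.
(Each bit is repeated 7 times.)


Each bit -> 7 copies

00000001111111111111111111110000000


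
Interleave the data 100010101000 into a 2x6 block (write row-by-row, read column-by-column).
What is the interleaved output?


Matrix:
  100010
  101000
Read columns: 110001001000

110001001000


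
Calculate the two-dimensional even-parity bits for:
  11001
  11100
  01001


Row parities: 110
Column parities: 01100

Row P: 110, Col P: 01100, Corner: 0


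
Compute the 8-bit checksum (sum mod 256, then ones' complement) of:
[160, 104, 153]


Sum = 417 mod 256 = 161
Complement = 94

94


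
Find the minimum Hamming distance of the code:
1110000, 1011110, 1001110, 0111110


Comparing all pairs, minimum distance: 1
Can detect 0 errors, correct 0 errors

1


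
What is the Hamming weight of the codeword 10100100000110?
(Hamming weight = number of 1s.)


Counting 1s in 10100100000110

5


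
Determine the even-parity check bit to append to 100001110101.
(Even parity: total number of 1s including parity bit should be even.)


Number of 1s in data: 6
Parity bit: 0

0


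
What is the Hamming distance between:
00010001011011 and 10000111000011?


XOR: 10010110011000
Count of 1s: 6

6


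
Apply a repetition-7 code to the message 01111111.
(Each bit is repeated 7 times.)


Each bit -> 7 copies

00000001111111111111111111111111111111111111111111111111


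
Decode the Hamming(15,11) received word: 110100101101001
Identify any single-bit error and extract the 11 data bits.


Syndrome = 0: no error detected

Data: 00011101001 (no errors)


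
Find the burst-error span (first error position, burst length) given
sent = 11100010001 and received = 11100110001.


XOR: 00000100000

Burst at position 5, length 1


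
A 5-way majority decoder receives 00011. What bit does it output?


Ones: 2 out of 5
Threshold: 3

0 (2/5 voted 1)


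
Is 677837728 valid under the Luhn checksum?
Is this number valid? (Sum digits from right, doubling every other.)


Luhn sum = 52
52 mod 10 = 2

Invalid (Luhn sum mod 10 = 2)


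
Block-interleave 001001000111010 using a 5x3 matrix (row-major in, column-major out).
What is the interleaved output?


Matrix:
  001
  001
  000
  111
  010
Read columns: 000100001111010

000100001111010


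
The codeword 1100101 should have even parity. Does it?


Number of 1s: 4

Yes, parity is correct (4 ones)


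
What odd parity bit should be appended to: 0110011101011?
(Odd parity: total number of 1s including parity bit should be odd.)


Number of 1s in data: 8
Parity bit: 1

1


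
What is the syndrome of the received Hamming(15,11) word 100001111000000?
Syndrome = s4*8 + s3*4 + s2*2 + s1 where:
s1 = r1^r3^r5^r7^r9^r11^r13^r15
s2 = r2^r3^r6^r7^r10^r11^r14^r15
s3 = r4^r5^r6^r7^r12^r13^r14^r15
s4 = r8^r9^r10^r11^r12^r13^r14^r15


s1=1, s2=0, s3=0, s4=0

Syndrome = 1 (error at position 1)


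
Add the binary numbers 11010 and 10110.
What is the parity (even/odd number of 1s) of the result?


11010 = 26
10110 = 22
Sum = 48 = 110000
1s count = 2

even parity (2 ones in 110000)


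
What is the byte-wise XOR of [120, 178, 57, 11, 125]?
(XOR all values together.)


XOR chain: 120 ^ 178 ^ 57 ^ 11 ^ 125 = 133

133


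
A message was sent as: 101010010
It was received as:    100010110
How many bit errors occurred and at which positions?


XOR: 001000100

2 error(s) at position(s): 2, 6


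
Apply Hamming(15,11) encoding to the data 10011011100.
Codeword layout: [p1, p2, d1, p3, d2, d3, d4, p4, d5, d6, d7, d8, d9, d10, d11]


Parity bits: p1=1, p2=1, p3=1, p4=0

111100101011100


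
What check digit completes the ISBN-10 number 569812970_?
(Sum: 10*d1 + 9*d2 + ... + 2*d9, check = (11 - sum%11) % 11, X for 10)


Weighted sum: 305
305 mod 11 = 8

Check digit: 3


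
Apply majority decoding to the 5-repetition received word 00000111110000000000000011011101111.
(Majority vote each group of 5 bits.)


Groups: 00000, 11111, 00000, 00000, 00001, 10111, 01111
Majority votes: 0100011

0100011


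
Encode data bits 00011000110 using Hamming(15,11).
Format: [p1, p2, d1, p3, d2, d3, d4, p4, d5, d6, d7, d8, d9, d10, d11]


Parity bits: p1=1, p2=0, p3=1, p4=1

100100111000110


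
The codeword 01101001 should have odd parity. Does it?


Number of 1s: 4

No, parity error (4 ones)


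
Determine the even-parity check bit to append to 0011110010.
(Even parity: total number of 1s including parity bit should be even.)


Number of 1s in data: 5
Parity bit: 1

1


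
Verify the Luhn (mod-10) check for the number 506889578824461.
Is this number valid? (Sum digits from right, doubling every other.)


Luhn sum = 78
78 mod 10 = 8

Invalid (Luhn sum mod 10 = 8)


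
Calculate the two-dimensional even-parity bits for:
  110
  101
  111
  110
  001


Row parities: 00101
Column parities: 011

Row P: 00101, Col P: 011, Corner: 0


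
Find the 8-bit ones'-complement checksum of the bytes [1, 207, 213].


Sum = 421 mod 256 = 165
Complement = 90

90


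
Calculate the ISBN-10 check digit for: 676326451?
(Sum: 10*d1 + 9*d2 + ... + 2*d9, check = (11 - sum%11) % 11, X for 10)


Weighted sum: 267
267 mod 11 = 3

Check digit: 8


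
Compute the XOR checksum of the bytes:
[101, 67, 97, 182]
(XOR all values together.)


XOR chain: 101 ^ 67 ^ 97 ^ 182 = 241

241


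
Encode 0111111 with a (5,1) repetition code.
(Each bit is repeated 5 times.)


Each bit -> 5 copies

00000111111111111111111111111111111


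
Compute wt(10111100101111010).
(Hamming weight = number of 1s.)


Counting 1s in 10111100101111010

11


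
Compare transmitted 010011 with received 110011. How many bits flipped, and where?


XOR: 100000

1 error(s) at position(s): 0


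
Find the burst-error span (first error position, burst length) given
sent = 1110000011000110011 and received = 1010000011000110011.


XOR: 0100000000000000000

Burst at position 1, length 1


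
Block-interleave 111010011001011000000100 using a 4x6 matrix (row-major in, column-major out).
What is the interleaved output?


Matrix:
  111010
  011001
  011000
  000100
Read columns: 100011101110000110000100

100011101110000110000100


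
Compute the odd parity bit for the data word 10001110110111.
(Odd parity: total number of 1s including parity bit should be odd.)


Number of 1s in data: 9
Parity bit: 0

0


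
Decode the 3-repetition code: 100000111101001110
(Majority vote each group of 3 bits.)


Groups: 100, 000, 111, 101, 001, 110
Majority votes: 001101

001101


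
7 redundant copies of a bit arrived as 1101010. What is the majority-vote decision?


Ones: 4 out of 7
Threshold: 4

1 (4/7 voted 1)


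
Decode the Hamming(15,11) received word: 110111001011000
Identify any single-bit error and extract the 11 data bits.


Syndrome = 10: error at position 10

Data: 01101111000 (corrected bit 10)


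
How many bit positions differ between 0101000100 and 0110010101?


XOR: 0011010001
Count of 1s: 4

4


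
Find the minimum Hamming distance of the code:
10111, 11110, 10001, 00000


Comparing all pairs, minimum distance: 2
Can detect 1 errors, correct 0 errors

2


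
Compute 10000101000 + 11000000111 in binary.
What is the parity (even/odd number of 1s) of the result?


10000101000 = 1064
11000000111 = 1543
Sum = 2607 = 101000101111
1s count = 7

odd parity (7 ones in 101000101111)


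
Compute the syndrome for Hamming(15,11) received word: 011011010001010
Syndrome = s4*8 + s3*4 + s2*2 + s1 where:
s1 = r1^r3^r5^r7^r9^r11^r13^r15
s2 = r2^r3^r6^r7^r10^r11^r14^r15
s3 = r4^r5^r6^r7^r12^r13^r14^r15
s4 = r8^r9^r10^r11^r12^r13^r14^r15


s1=0, s2=0, s3=0, s4=1

Syndrome = 8 (error at position 8)


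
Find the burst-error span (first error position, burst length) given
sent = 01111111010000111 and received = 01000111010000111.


XOR: 00111000000000000

Burst at position 2, length 3


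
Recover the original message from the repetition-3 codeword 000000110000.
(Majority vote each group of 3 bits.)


Groups: 000, 000, 110, 000
Majority votes: 0010

0010


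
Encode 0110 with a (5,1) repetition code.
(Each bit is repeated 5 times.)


Each bit -> 5 copies

00000111111111100000


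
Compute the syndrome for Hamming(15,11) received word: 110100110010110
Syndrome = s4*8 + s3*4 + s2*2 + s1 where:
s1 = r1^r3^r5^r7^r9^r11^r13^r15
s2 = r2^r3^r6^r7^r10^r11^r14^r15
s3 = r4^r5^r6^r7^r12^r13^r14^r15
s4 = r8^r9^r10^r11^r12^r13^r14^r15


s1=0, s2=0, s3=0, s4=0

Syndrome = 0 (no error)


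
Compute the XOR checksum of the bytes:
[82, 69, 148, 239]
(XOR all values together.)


XOR chain: 82 ^ 69 ^ 148 ^ 239 = 108

108


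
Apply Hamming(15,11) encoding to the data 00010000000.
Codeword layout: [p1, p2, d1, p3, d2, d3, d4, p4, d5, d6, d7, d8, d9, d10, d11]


Parity bits: p1=1, p2=1, p3=1, p4=0

110100100000000


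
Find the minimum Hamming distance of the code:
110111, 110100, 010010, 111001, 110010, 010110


Comparing all pairs, minimum distance: 1
Can detect 0 errors, correct 0 errors

1


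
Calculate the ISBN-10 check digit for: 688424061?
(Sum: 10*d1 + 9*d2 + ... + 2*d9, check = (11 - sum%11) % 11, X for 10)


Weighted sum: 276
276 mod 11 = 1

Check digit: X


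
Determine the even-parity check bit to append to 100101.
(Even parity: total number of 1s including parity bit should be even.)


Number of 1s in data: 3
Parity bit: 1

1


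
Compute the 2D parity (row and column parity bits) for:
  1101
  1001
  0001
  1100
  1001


Row parities: 10100
Column parities: 0000

Row P: 10100, Col P: 0000, Corner: 0


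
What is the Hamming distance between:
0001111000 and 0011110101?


XOR: 0010001101
Count of 1s: 4

4


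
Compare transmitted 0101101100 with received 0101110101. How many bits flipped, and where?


XOR: 0000011001

3 error(s) at position(s): 5, 6, 9


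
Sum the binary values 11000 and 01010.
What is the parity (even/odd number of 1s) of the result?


11000 = 24
01010 = 10
Sum = 34 = 100010
1s count = 2

even parity (2 ones in 100010)


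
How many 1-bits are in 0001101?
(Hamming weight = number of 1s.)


Counting 1s in 0001101

3


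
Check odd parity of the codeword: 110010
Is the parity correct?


Number of 1s: 3

Yes, parity is correct (3 ones)


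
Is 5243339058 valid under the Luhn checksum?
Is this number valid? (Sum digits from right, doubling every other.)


Luhn sum = 41
41 mod 10 = 1

Invalid (Luhn sum mod 10 = 1)


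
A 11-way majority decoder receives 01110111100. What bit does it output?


Ones: 7 out of 11
Threshold: 6

1 (7/11 voted 1)


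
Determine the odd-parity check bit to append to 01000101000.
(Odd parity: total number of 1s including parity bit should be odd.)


Number of 1s in data: 3
Parity bit: 0

0


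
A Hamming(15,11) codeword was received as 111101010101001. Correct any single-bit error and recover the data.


Syndrome = 3: error at position 3

Data: 00100101001 (corrected bit 3)


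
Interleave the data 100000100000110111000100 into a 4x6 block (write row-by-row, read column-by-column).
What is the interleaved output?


Matrix:
  100000
  100000
  110111
  000100
Read columns: 111000100000001100100010

111000100000001100100010


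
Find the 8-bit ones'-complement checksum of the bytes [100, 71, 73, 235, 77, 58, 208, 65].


Sum = 887 mod 256 = 119
Complement = 136

136


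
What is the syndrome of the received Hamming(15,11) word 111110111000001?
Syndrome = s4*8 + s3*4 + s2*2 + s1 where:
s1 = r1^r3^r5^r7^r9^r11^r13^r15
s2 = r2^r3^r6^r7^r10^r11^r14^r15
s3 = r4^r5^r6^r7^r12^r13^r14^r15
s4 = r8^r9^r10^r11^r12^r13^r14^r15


s1=0, s2=0, s3=0, s4=1

Syndrome = 8 (error at position 8)


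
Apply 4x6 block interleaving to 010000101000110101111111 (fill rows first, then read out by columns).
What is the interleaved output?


Matrix:
  010000
  101000
  110101
  111111
Read columns: 011110110101001100010011

011110110101001100010011


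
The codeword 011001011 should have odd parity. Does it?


Number of 1s: 5

Yes, parity is correct (5 ones)


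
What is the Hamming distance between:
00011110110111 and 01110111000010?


XOR: 01101001110101
Count of 1s: 8

8


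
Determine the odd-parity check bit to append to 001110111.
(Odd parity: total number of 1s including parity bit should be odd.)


Number of 1s in data: 6
Parity bit: 1

1


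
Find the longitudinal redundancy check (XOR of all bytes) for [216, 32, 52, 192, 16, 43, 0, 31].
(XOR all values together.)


XOR chain: 216 ^ 32 ^ 52 ^ 192 ^ 16 ^ 43 ^ 0 ^ 31 = 40

40


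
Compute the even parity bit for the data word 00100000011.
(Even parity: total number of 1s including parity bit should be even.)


Number of 1s in data: 3
Parity bit: 1

1


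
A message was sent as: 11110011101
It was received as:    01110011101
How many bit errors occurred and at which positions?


XOR: 10000000000

1 error(s) at position(s): 0


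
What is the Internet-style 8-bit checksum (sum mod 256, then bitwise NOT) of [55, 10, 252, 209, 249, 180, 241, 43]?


Sum = 1239 mod 256 = 215
Complement = 40

40


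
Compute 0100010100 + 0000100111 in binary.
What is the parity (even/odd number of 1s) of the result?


0100010100 = 276
0000100111 = 39
Sum = 315 = 100111011
1s count = 6

even parity (6 ones in 100111011)


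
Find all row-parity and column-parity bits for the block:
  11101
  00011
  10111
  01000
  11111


Row parities: 00011
Column parities: 11110

Row P: 00011, Col P: 11110, Corner: 0


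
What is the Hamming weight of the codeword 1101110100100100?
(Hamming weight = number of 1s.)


Counting 1s in 1101110100100100

8


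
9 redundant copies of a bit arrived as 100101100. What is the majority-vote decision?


Ones: 4 out of 9
Threshold: 5

0 (4/9 voted 1)


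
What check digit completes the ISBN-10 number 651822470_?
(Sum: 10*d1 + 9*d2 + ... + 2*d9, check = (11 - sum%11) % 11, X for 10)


Weighted sum: 228
228 mod 11 = 8

Check digit: 3


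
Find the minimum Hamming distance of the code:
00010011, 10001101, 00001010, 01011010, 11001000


Comparing all pairs, minimum distance: 2
Can detect 1 errors, correct 0 errors

2


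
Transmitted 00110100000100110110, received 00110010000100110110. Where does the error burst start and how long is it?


XOR: 00000110000000000000

Burst at position 5, length 2


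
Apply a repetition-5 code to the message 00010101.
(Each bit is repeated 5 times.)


Each bit -> 5 copies

0000000000000001111100000111110000011111


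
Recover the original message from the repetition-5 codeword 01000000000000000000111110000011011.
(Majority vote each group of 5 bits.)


Groups: 01000, 00000, 00000, 00000, 11111, 00000, 11011
Majority votes: 0000101

0000101


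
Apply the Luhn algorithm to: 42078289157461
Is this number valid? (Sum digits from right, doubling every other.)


Luhn sum = 62
62 mod 10 = 2

Invalid (Luhn sum mod 10 = 2)


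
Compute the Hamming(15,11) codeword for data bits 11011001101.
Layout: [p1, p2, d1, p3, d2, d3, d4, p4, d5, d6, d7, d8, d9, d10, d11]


Parity bits: p1=0, p2=1, p3=1, p4=0

011110101001101


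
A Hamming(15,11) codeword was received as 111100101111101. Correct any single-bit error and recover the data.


Syndrome = 5: error at position 5

Data: 11011111101 (corrected bit 5)


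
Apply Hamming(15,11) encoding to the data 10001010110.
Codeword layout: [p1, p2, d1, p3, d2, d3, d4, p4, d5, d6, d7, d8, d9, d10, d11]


Parity bits: p1=0, p2=1, p3=0, p4=0

011000001010110


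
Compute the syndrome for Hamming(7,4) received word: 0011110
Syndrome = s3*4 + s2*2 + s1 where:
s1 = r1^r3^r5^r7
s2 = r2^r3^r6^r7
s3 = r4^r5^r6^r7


s1=0, s2=0, s3=1

Syndrome = 4 (error at position 4)


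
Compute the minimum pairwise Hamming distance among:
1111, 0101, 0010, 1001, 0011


Comparing all pairs, minimum distance: 1
Can detect 0 errors, correct 0 errors

1


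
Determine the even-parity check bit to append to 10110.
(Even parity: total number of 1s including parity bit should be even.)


Number of 1s in data: 3
Parity bit: 1

1


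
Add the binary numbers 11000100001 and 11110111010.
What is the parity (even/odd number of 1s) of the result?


11000100001 = 1569
11110111010 = 1978
Sum = 3547 = 110111011011
1s count = 9

odd parity (9 ones in 110111011011)


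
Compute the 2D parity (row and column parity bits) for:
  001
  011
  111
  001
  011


Row parities: 10110
Column parities: 111

Row P: 10110, Col P: 111, Corner: 1


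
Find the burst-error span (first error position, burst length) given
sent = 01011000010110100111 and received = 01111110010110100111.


XOR: 00100110000000000000

Burst at position 2, length 5


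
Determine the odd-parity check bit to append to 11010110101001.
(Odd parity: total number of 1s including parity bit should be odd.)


Number of 1s in data: 8
Parity bit: 1

1


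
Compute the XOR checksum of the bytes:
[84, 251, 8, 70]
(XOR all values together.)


XOR chain: 84 ^ 251 ^ 8 ^ 70 = 225

225


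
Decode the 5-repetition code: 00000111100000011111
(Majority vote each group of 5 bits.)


Groups: 00000, 11110, 00000, 11111
Majority votes: 0101

0101


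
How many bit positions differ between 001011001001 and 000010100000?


XOR: 001001101001
Count of 1s: 5

5


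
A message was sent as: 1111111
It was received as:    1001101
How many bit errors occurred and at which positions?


XOR: 0110010

3 error(s) at position(s): 1, 2, 5


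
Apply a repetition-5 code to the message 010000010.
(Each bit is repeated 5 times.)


Each bit -> 5 copies

000001111100000000000000000000000001111100000


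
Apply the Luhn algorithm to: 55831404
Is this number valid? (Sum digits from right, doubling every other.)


Luhn sum = 26
26 mod 10 = 6

Invalid (Luhn sum mod 10 = 6)


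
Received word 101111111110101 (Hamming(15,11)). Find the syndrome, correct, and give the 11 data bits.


Syndrome = 0: no error detected

Data: 11111110101 (no errors)


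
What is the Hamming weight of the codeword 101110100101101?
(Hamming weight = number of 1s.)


Counting 1s in 101110100101101

9


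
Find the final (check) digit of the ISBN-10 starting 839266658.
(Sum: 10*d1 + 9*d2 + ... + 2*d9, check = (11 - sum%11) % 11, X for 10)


Weighted sum: 314
314 mod 11 = 6

Check digit: 5


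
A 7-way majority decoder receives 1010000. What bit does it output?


Ones: 2 out of 7
Threshold: 4

0 (2/7 voted 1)


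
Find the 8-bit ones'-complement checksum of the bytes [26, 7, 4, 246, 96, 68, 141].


Sum = 588 mod 256 = 76
Complement = 179

179


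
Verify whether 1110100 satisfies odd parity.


Number of 1s: 4

No, parity error (4 ones)


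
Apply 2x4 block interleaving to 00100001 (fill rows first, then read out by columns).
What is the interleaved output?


Matrix:
  0010
  0001
Read columns: 00001001

00001001


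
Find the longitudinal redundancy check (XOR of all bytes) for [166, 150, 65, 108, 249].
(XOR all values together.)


XOR chain: 166 ^ 150 ^ 65 ^ 108 ^ 249 = 228

228


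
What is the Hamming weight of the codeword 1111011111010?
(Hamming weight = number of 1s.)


Counting 1s in 1111011111010

10


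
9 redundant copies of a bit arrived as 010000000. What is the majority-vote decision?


Ones: 1 out of 9
Threshold: 5

0 (1/9 voted 1)


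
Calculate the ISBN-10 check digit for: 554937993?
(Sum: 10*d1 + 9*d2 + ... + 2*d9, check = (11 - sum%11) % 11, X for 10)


Weighted sum: 312
312 mod 11 = 4

Check digit: 7


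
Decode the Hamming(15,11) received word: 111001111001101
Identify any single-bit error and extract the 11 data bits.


Syndrome = 14: error at position 14

Data: 10111001111 (corrected bit 14)


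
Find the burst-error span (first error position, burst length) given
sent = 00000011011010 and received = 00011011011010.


XOR: 00011000000000

Burst at position 3, length 2


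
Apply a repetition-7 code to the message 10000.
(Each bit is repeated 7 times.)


Each bit -> 7 copies

11111110000000000000000000000000000


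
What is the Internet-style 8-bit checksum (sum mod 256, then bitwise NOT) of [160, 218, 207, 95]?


Sum = 680 mod 256 = 168
Complement = 87

87


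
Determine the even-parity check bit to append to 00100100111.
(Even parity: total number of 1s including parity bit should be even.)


Number of 1s in data: 5
Parity bit: 1

1


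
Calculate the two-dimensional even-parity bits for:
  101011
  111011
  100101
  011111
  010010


Row parities: 01110
Column parities: 111000

Row P: 01110, Col P: 111000, Corner: 1


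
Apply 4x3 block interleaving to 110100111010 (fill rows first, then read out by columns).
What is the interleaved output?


Matrix:
  110
  100
  111
  010
Read columns: 111010110010

111010110010


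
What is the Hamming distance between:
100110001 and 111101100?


XOR: 011011101
Count of 1s: 6

6


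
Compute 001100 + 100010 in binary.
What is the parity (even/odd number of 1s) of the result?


001100 = 12
100010 = 34
Sum = 46 = 101110
1s count = 4

even parity (4 ones in 101110)


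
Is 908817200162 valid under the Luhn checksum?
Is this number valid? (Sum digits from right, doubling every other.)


Luhn sum = 43
43 mod 10 = 3

Invalid (Luhn sum mod 10 = 3)


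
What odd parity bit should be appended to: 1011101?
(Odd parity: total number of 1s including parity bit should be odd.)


Number of 1s in data: 5
Parity bit: 0

0


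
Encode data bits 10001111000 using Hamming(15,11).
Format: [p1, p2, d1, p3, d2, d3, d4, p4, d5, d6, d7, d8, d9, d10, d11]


Parity bits: p1=1, p2=1, p3=1, p4=0

111100001111000


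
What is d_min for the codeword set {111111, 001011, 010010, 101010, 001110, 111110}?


Comparing all pairs, minimum distance: 1
Can detect 0 errors, correct 0 errors

1


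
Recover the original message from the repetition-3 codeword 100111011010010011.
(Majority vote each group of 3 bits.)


Groups: 100, 111, 011, 010, 010, 011
Majority votes: 011001

011001


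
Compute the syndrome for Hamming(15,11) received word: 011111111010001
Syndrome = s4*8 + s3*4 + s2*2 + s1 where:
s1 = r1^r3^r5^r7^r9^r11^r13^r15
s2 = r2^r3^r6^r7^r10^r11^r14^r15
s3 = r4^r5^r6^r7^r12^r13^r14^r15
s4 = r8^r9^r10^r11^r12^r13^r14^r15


s1=0, s2=0, s3=1, s4=0

Syndrome = 4 (error at position 4)


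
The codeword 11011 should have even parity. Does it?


Number of 1s: 4

Yes, parity is correct (4 ones)


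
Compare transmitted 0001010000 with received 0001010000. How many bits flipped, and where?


XOR: 0000000000

0 errors (received matches sent)


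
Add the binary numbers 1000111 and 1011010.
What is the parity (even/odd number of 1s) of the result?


1000111 = 71
1011010 = 90
Sum = 161 = 10100001
1s count = 3

odd parity (3 ones in 10100001)


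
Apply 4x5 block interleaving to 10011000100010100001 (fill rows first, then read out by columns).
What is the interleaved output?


Matrix:
  10011
  00010
  00101
  00001
Read columns: 10000000001011001011

10000000001011001011


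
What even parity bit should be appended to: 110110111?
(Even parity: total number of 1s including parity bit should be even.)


Number of 1s in data: 7
Parity bit: 1

1


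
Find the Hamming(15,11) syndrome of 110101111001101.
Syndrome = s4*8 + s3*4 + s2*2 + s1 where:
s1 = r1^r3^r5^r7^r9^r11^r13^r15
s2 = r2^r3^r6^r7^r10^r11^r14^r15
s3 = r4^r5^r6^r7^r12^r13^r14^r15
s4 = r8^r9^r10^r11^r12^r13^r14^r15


s1=1, s2=0, s3=0, s4=1

Syndrome = 9 (error at position 9)


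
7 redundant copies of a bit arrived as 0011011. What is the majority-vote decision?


Ones: 4 out of 7
Threshold: 4

1 (4/7 voted 1)


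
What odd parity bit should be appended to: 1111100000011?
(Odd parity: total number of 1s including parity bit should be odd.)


Number of 1s in data: 7
Parity bit: 0

0


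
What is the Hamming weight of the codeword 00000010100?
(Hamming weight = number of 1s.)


Counting 1s in 00000010100

2
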